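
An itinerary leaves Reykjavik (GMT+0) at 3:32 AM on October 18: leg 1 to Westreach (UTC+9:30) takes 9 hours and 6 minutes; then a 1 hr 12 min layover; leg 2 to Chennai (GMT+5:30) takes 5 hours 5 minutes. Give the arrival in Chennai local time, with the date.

12:25 AM on October 19

Reykjavik is at UTC+0, so departure is already 3:32 AM UTC on Oct 18.
Add 9 hours 6 minutes leg 1 → 12:38 PM UTC.
Add 1 hour and 12 minutes layover in Westreach → 1:50 PM UTC.
Add 5 hours and 5 minutes leg 2 → 6:55 PM UTC.
Chennai is UTC+5:30, so local arrival = 6:55 PM + 5:30 = 12:25 AM on Oct 19.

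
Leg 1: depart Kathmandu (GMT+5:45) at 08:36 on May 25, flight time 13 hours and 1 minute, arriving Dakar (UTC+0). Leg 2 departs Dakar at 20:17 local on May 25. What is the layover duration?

Convert departure to UTC: 08:36 − 5:45 = 02:51 UTC on May 25.
Add 13 hours 1 minute flight time → 15:52 UTC.
Dakar is UTC+0, so local arrival is the same: 15:52 on May 25.
Layover = 20:17 − 15:52 = 4 hours 25 minutes.

4 hours 25 minutes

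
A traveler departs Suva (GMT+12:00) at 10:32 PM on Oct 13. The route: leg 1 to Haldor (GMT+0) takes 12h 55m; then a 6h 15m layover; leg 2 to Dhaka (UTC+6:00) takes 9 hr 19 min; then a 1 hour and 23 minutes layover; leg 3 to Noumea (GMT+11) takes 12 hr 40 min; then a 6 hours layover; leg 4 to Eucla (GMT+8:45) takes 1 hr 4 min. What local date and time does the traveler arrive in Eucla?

8:53 PM on Oct 15

Convert departure to UTC: 10:32 PM − 12:00 = 10:32 AM UTC on Oct 13.
Add 12 hours 55 minutes leg 1 → 11:27 PM UTC.
Add 6 hours 15 minutes layover in Haldor → 5:42 AM UTC (Oct 14).
Add 9 hours 19 minutes leg 2 → 3:01 PM UTC.
Add 1 hour 23 minutes layover in Dhaka → 4:24 PM UTC.
Add 12 hours and 40 minutes leg 3 → 5:04 AM UTC (Oct 15).
Add 6 hours layover in Noumea → 11:04 AM UTC.
Add 1 hour and 4 minutes leg 4 → 12:08 PM UTC.
Eucla is UTC+8:45, so local arrival = 12:08 PM + 8:45 = 8:53 PM on Oct 15.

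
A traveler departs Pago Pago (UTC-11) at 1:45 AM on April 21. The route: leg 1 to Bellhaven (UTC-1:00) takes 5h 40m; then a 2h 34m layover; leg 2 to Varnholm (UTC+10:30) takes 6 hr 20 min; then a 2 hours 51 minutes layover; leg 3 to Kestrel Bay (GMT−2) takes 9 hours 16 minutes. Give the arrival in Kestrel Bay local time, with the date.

Convert departure to UTC: 1:45 AM + 11:00 = 12:45 PM UTC on Apr 21.
Add 5 hours 40 minutes leg 1 → 6:25 PM UTC.
Add 2 hours 34 minutes layover in Bellhaven → 8:59 PM UTC.
Add 6 hours and 20 minutes leg 2 → 3:19 AM UTC (Apr 22).
Add 2 hours 51 minutes layover in Varnholm → 6:10 AM UTC.
Add 9 hours 16 minutes leg 3 → 3:26 PM UTC.
Kestrel Bay is UTC−2:00, so local arrival = 3:26 PM − 2:00 = 1:26 PM on Apr 22.

1:26 PM on April 22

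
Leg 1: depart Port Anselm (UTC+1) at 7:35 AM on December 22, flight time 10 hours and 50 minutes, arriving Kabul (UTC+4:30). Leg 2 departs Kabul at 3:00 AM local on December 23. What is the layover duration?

5 hours 5 minutes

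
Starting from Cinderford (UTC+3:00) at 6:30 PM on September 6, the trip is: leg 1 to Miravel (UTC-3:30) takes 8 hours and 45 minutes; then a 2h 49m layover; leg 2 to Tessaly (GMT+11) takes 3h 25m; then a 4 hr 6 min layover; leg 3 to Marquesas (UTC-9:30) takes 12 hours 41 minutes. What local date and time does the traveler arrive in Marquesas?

Convert departure to UTC: 6:30 PM − 3:00 = 3:30 PM UTC on Sep 6.
Add 8 hours 45 minutes leg 1 → 12:15 AM UTC (Sep 7).
Add 2 hours and 49 minutes layover in Miravel → 3:04 AM UTC.
Add 3 hours and 25 minutes leg 2 → 6:29 AM UTC.
Add 4 hours 6 minutes layover in Tessaly → 10:35 AM UTC.
Add 12 hours 41 minutes leg 3 → 11:16 PM UTC.
Marquesas is UTC−9:30, so local arrival = 11:16 PM − 9:30 = 1:46 PM on Sep 7.

1:46 PM on September 7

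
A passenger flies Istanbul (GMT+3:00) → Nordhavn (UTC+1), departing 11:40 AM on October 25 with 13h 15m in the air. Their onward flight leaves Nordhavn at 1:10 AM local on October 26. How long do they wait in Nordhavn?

2 hours 15 minutes

Convert departure to UTC: 11:40 AM − 3:00 = 8:40 AM UTC on Oct 25.
Add 13 hours 15 minutes flight time → 9:55 PM UTC.
Nordhavn is UTC+1:00, so local arrival = 9:55 PM + 1:00 = 10:55 PM on Oct 25.
Layover = 1:10 AM − 10:55 PM (+1 day) = 2 hours 15 minutes.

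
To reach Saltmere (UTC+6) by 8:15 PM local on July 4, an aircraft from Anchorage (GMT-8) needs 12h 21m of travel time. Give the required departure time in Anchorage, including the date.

Target arrival in UTC: 8:15 PM − 6:00 = 2:15 PM on Jul 4.
Subtract 12 hours 21 minutes → departure 1:54 AM UTC on Jul 4.
Anchorage is UTC−8:00: 1:54 AM − 8:00 = 5:54 PM on Jul 3.

5:54 PM on Jul 3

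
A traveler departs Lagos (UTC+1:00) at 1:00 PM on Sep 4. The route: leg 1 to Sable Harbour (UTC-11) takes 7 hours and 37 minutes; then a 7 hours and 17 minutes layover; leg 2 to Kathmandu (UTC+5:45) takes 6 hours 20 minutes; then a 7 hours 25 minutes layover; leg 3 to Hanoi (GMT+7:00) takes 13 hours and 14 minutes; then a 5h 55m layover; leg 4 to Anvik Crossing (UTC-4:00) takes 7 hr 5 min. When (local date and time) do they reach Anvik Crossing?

2:53 PM on Sep 6

Convert departure to UTC: 1:00 PM − 1:00 = 12:00 PM UTC on Sep 4.
Add 7 hours and 37 minutes leg 1 → 7:37 PM UTC.
Add 7 hours and 17 minutes layover in Sable Harbour → 2:54 AM UTC (Sep 5).
Add 6 hours 20 minutes leg 2 → 9:14 AM UTC.
Add 7 hours 25 minutes layover in Kathmandu → 4:39 PM UTC.
Add 13 hours and 14 minutes leg 3 → 5:53 AM UTC (Sep 6).
Add 5 hours and 55 minutes layover in Hanoi → 11:48 AM UTC.
Add 7 hours 5 minutes leg 4 → 6:53 PM UTC.
Anvik Crossing is UTC−4:00, so local arrival = 6:53 PM − 4:00 = 2:53 PM on Sep 6.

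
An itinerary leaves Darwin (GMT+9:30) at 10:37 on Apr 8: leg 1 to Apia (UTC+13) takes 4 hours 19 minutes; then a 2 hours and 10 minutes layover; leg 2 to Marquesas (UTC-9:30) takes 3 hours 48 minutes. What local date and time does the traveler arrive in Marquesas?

01:54 on April 8

Convert departure to UTC: 10:37 − 9:30 = 01:07 UTC on Apr 8.
Add 4 hours 19 minutes leg 1 → 05:26 UTC.
Add 2 hours 10 minutes layover in Apia → 07:36 UTC.
Add 3 hours 48 minutes leg 2 → 11:24 UTC.
Marquesas is UTC−9:30, so local arrival = 11:24 − 9:30 = 01:54 on Apr 8.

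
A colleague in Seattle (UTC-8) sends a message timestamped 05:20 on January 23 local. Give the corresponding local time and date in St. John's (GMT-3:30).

09:50 on Jan 23

In UTC: 05:20 + 8:00 = 13:20 on Jan 23.
St. John's is UTC−3:30: 13:20 − 3:30 = 09:50 on Jan 23.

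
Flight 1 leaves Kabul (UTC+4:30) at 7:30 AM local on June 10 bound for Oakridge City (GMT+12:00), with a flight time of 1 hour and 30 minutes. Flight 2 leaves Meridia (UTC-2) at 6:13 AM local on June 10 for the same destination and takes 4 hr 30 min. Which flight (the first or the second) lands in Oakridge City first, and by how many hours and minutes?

the first, by 8 hours 13 minutes

Flight 1 in UTC: 7:30 AM − 4:30 = 3:00 AM on Jun 10.
+1 hour and 30 minutes → arrive 4:30 AM UTC on Jun 10.
Flight 2 in UTC: 6:13 AM + 2:00 = 8:13 AM on Jun 10.
+4 hours and 30 minutes → arrive 12:43 PM UTC on Jun 10.
Flight 1 lands earlier by 8 hours 13 minutes.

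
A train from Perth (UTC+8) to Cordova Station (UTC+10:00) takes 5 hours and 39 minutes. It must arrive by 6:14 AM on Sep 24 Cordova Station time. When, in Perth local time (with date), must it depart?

10:35 PM on September 23

Target arrival in UTC: 6:14 AM − 10:00 = 8:14 PM on Sep 23.
Subtract 5 hours 39 minutes → departure 2:35 PM UTC on Sep 23.
Perth is UTC+8:00: 2:35 PM + 8:00 = 10:35 PM on Sep 23.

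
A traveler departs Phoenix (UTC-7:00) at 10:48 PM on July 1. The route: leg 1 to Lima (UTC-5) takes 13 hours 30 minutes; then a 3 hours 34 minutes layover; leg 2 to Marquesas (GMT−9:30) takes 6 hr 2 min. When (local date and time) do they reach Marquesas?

7:24 PM on Jul 2

Convert departure to UTC: 10:48 PM + 7:00 = 5:48 AM UTC on Jul 2.
Add 13 hours 30 minutes leg 1 → 7:18 PM UTC.
Add 3 hours 34 minutes layover in Lima → 10:52 PM UTC.
Add 6 hours 2 minutes leg 2 → 4:54 AM UTC (Jul 3).
Marquesas is UTC−9:30, so local arrival = 4:54 AM − 9:30 = 7:24 PM on Jul 2.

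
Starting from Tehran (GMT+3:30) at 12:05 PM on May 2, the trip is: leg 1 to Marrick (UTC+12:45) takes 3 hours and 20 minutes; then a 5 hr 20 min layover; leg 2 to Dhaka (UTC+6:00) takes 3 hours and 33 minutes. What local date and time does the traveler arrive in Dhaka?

2:48 AM on May 3

Convert departure to UTC: 12:05 PM − 3:30 = 8:35 AM UTC on May 2.
Add 3 hours and 20 minutes leg 1 → 11:55 AM UTC.
Add 5 hours 20 minutes layover in Marrick → 5:15 PM UTC.
Add 3 hours and 33 minutes leg 2 → 8:48 PM UTC.
Dhaka is UTC+6:00, so local arrival = 8:48 PM + 6:00 = 2:48 AM on May 3.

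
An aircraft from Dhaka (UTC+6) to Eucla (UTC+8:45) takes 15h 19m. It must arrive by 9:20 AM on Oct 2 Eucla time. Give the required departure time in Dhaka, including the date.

3:16 PM on October 1

Target arrival in UTC: 9:20 AM − 8:45 = 12:35 AM on Oct 2.
Subtract 15 hours 19 minutes → departure 9:16 AM UTC on Oct 1.
Dhaka is UTC+6:00: 9:16 AM + 6:00 = 3:16 PM on Oct 1.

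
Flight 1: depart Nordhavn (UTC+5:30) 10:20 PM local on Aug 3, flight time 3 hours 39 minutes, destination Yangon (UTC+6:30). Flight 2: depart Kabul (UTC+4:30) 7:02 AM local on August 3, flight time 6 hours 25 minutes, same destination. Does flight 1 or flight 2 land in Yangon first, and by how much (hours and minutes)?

Flight 1 in UTC: 10:20 PM − 5:30 = 4:50 PM on Aug 3.
+3 hours and 39 minutes → arrive 8:29 PM UTC on Aug 3.
Flight 2 in UTC: 7:02 AM − 4:30 = 2:32 AM on Aug 3.
+6 hours and 25 minutes → arrive 8:57 AM UTC on Aug 3.
Flight 2 lands earlier by 11 hours 32 minutes.

the second, by 11 hours 32 minutes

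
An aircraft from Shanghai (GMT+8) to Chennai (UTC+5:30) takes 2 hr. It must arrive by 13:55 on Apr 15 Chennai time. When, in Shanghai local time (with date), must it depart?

14:25 on April 15

Target arrival in UTC: 13:55 − 5:30 = 08:25 on Apr 15.
Subtract 2 hours → departure 06:25 UTC on Apr 15.
Shanghai is UTC+8:00: 06:25 + 8:00 = 14:25 on Apr 15.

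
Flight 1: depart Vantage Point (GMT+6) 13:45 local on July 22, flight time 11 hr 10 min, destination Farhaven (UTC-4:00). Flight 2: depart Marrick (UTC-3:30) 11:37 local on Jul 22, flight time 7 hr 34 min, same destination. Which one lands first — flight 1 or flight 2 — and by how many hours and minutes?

Flight 1 in UTC: 13:45 − 6:00 = 07:45 on Jul 22.
+11 hours and 10 minutes → arrive 18:55 UTC on Jul 22.
Flight 2 in UTC: 11:37 + 3:30 = 15:07 on Jul 22.
+7 hours 34 minutes → arrive 22:41 UTC on Jul 22.
Flight 1 lands earlier by 3 hours 46 minutes.

the first, by 3 hours 46 minutes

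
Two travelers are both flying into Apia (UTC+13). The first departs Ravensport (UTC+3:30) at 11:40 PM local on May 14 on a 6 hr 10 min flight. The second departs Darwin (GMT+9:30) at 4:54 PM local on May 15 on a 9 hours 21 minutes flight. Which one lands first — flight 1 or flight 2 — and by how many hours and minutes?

the first, by 14 hours 25 minutes

Flight 1 in UTC: 11:40 PM − 3:30 = 8:10 PM on May 14.
+6 hours and 10 minutes → arrive 2:20 AM UTC on May 15.
Flight 2 in UTC: 4:54 PM − 9:30 = 7:24 AM on May 15.
+9 hours 21 minutes → arrive 4:45 PM UTC on May 15.
Flight 1 lands earlier by 14 hours 25 minutes.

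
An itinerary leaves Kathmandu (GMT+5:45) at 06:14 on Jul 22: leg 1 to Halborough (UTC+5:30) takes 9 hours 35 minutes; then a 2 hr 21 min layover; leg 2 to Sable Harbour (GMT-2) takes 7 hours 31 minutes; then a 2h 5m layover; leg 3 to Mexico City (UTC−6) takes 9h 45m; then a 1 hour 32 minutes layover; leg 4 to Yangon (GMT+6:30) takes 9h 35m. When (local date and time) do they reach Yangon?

01:23 on July 24

Convert departure to UTC: 06:14 − 5:45 = 00:29 UTC on Jul 22.
Add 9 hours and 35 minutes leg 1 → 10:04 UTC.
Add 2 hours and 21 minutes layover in Halborough → 12:25 UTC.
Add 7 hours 31 minutes leg 2 → 19:56 UTC.
Add 2 hours and 5 minutes layover in Sable Harbour → 22:01 UTC.
Add 9 hours and 45 minutes leg 3 → 07:46 UTC (Jul 23).
Add 1 hour and 32 minutes layover in Mexico City → 09:18 UTC.
Add 9 hours 35 minutes leg 4 → 18:53 UTC.
Yangon is UTC+6:30, so local arrival = 18:53 + 6:30 = 01:23 on Jul 24.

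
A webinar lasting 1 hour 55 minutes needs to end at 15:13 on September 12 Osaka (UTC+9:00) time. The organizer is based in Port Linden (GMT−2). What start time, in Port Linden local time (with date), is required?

02:18 on September 12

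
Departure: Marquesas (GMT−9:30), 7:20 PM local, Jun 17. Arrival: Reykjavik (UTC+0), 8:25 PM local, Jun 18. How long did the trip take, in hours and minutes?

Departure in UTC: 7:20 PM + 9:30 = 4:50 AM on Jun 18.
Arrival is already UTC: 8:25 PM on Jun 18.
Elapsed = 8:25 PM − 4:50 AM = 15 hours 35 minutes.

15 hours 35 minutes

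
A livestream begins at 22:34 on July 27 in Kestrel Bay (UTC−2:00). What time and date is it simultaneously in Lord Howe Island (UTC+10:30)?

Lord Howe Island is 12:30 ahead of Kestrel Bay.
Shift by the zone difference: 22:34 + 12:30 = 11:04 on Jul 28 in Lord Howe Island.

11:04 on July 28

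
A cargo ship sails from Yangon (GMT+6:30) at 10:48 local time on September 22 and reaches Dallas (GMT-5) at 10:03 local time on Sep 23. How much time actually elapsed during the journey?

Dallas is 11:30 behind Yangon.
Clock-face elapsed time (ignoring zones) is 23 hours 15 minutes.
Actual elapsed = 23 hours 15 minutes + 11:30 = 34 hours 45 minutes.

34 hours 45 minutes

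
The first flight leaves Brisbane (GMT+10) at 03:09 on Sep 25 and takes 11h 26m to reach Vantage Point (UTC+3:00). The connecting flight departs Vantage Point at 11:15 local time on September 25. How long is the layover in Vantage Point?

3 hours 40 minutes

Convert departure to UTC: 03:09 − 10:00 = 17:09 UTC on Sep 24.
Add 11 hours 26 minutes flight time → 04:35 UTC (Sep 25).
Vantage Point is UTC+3:00, so local arrival = 04:35 + 3:00 = 07:35 on Sep 25.
Layover = 11:15 − 07:35 = 3 hours 40 minutes.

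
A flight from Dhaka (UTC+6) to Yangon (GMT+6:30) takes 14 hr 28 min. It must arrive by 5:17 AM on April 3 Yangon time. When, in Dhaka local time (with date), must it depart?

Target arrival in UTC: 5:17 AM − 6:30 = 10:47 PM on Apr 2.
Subtract 14 hours 28 minutes → departure 8:19 AM UTC on Apr 2.
Dhaka is UTC+6:00: 8:19 AM + 6:00 = 2:19 PM on Apr 2.

2:19 PM on Apr 2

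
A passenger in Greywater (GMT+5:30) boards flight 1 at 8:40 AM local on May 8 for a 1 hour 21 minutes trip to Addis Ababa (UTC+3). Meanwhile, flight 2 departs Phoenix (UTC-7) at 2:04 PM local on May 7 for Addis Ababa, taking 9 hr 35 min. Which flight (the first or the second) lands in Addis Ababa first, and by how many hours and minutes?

Flight 1 in UTC: 8:40 AM − 5:30 = 3:10 AM on May 8.
+1 hour 21 minutes → arrive 4:31 AM UTC on May 8.
Flight 2 in UTC: 2:04 PM + 7:00 = 9:04 PM on May 7.
+9 hours and 35 minutes → arrive 6:39 AM UTC on May 8.
Flight 1 lands earlier by 2 hours 8 minutes.

the first, by 2 hours 8 minutes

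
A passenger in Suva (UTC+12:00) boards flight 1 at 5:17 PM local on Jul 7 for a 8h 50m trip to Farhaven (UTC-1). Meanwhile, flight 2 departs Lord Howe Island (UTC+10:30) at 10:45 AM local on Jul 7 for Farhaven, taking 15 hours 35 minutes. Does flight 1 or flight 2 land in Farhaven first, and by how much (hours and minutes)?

Flight 1 in UTC: 5:17 PM − 12:00 = 5:17 AM on Jul 7.
+8 hours 50 minutes → arrive 2:07 PM UTC on Jul 7.
Flight 2 in UTC: 10:45 AM − 10:30 = 12:15 AM on Jul 7.
+15 hours 35 minutes → arrive 3:50 PM UTC on Jul 7.
Flight 1 lands earlier by 1 hour 43 minutes.

the first, by 1 hour 43 minutes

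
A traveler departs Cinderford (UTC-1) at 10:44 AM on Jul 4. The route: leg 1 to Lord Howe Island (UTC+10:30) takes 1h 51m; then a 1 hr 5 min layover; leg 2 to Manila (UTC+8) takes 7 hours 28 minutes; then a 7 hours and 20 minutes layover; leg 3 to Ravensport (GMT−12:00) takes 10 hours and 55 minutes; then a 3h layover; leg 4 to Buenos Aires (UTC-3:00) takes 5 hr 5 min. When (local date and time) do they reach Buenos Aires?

9:28 PM on July 5

Convert departure to UTC: 10:44 AM + 1:00 = 11:44 AM UTC on Jul 4.
Add 1 hour 51 minutes leg 1 → 1:35 PM UTC.
Add 1 hour 5 minutes layover in Lord Howe Island → 2:40 PM UTC.
Add 7 hours and 28 minutes leg 2 → 10:08 PM UTC.
Add 7 hours and 20 minutes layover in Manila → 5:28 AM UTC (Jul 5).
Add 10 hours 55 minutes leg 3 → 4:23 PM UTC.
Add 3 hours layover in Ravensport → 7:23 PM UTC.
Add 5 hours and 5 minutes leg 4 → 12:28 AM UTC (Jul 6).
Buenos Aires is UTC−3:00, so local arrival = 12:28 AM − 3:00 = 9:28 PM on Jul 5.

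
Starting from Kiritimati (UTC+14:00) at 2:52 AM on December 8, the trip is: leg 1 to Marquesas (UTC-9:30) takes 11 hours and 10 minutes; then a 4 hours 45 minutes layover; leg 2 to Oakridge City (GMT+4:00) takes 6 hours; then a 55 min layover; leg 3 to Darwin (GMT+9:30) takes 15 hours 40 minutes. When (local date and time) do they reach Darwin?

12:52 PM on December 9

Convert departure to UTC: 2:52 AM − 14:00 = 12:52 PM UTC on Dec 7.
Add 11 hours 10 minutes leg 1 → 12:02 AM UTC (Dec 8).
Add 4 hours and 45 minutes layover in Marquesas → 4:47 AM UTC.
Add 6 hours leg 2 → 10:47 AM UTC.
Add 55 minutes layover in Oakridge City → 11:42 AM UTC.
Add 15 hours and 40 minutes leg 3 → 3:22 AM UTC (Dec 9).
Darwin is UTC+9:30, so local arrival = 3:22 AM + 9:30 = 12:52 PM on Dec 9.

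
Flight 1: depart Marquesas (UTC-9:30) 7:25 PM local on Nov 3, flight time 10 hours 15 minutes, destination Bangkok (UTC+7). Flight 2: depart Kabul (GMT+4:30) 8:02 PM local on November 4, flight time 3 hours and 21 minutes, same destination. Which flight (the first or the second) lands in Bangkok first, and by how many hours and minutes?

the first, by 3 hours 43 minutes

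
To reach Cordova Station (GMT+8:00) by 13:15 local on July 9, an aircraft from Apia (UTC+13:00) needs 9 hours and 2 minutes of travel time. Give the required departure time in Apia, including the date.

09:13 on Jul 9

Target arrival in UTC: 13:15 − 8:00 = 05:15 on Jul 9.
Subtract 9 hours 2 minutes → departure 20:13 UTC on Jul 8.
Apia is UTC+13:00: 20:13 + 13:00 = 09:13 on Jul 9.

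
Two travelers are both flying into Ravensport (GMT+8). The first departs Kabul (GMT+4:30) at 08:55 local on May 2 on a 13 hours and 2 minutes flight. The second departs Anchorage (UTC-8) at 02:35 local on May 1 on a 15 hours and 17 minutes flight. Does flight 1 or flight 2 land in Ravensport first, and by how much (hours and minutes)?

the second, by 15 hours 35 minutes

Flight 1 in UTC: 08:55 − 4:30 = 04:25 on May 2.
+13 hours 2 minutes → arrive 17:27 UTC on May 2.
Flight 2 in UTC: 02:35 + 8:00 = 10:35 on May 1.
+15 hours and 17 minutes → arrive 01:52 UTC on May 2.
Flight 2 lands earlier by 15 hours 35 minutes.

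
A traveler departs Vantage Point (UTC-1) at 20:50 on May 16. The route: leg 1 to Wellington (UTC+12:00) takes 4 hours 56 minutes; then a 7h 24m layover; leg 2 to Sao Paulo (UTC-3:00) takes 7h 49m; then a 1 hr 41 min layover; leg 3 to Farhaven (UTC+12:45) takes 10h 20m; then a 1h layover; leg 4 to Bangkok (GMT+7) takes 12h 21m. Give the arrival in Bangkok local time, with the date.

02:21 on May 19

Convert departure to UTC: 20:50 + 1:00 = 21:50 UTC on May 16.
Add 4 hours 56 minutes leg 1 → 02:46 UTC (May 17).
Add 7 hours 24 minutes layover in Wellington → 10:10 UTC.
Add 7 hours and 49 minutes leg 2 → 17:59 UTC.
Add 1 hour 41 minutes layover in Sao Paulo → 19:40 UTC.
Add 10 hours and 20 minutes leg 3 → 06:00 UTC (May 18).
Add 1 hour layover in Farhaven → 07:00 UTC.
Add 12 hours and 21 minutes leg 4 → 19:21 UTC.
Bangkok is UTC+7:00, so local arrival = 19:21 + 7:00 = 02:21 on May 19.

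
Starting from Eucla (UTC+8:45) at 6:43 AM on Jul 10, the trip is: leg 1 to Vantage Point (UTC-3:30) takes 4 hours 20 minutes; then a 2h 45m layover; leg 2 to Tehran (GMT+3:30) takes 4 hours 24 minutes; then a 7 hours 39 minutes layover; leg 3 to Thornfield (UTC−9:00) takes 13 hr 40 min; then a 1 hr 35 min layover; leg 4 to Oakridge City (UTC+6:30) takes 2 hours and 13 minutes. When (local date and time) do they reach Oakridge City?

Convert departure to UTC: 6:43 AM − 8:45 = 9:58 PM UTC on Jul 9.
Add 4 hours 20 minutes leg 1 → 2:18 AM UTC (Jul 10).
Add 2 hours 45 minutes layover in Vantage Point → 5:03 AM UTC.
Add 4 hours and 24 minutes leg 2 → 9:27 AM UTC.
Add 7 hours and 39 minutes layover in Tehran → 5:06 PM UTC.
Add 13 hours 40 minutes leg 3 → 6:46 AM UTC (Jul 11).
Add 1 hour and 35 minutes layover in Thornfield → 8:21 AM UTC.
Add 2 hours and 13 minutes leg 4 → 10:34 AM UTC.
Oakridge City is UTC+6:30, so local arrival = 10:34 AM + 6:30 = 5:04 PM on Jul 11.

5:04 PM on Jul 11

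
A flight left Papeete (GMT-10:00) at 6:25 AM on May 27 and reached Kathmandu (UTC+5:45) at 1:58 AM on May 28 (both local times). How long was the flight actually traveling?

3 hours 48 minutes

Kathmandu is 15:45 ahead of Papeete.
Clock-face elapsed time (ignoring zones) is 19 hours 33 minutes.
Actual elapsed = 19 hours 33 minutes − 15:45 = 3 hours 48 minutes.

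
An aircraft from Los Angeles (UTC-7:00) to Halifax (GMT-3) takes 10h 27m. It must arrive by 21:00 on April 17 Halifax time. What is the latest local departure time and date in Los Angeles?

06:33 on April 17

Target arrival in UTC: 21:00 + 3:00 = 00:00 on Apr 18.
Subtract 10 hours 27 minutes → departure 13:33 UTC on Apr 17.
Los Angeles is UTC−7:00: 13:33 − 7:00 = 06:33 on Apr 17.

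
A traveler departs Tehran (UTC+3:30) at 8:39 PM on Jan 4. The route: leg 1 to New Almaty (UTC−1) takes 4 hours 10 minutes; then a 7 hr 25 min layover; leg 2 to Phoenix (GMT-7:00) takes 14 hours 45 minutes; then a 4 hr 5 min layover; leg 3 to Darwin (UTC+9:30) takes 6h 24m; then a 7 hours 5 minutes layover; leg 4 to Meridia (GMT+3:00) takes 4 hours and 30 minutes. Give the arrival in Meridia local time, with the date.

Convert departure to UTC: 8:39 PM − 3:30 = 5:09 PM UTC on Jan 4.
Add 4 hours 10 minutes leg 1 → 9:19 PM UTC.
Add 7 hours 25 minutes layover in New Almaty → 4:44 AM UTC (Jan 5).
Add 14 hours and 45 minutes leg 2 → 7:29 PM UTC.
Add 4 hours and 5 minutes layover in Phoenix → 11:34 PM UTC.
Add 6 hours 24 minutes leg 3 → 5:58 AM UTC (Jan 6).
Add 7 hours and 5 minutes layover in Darwin → 1:03 PM UTC.
Add 4 hours and 30 minutes leg 4 → 5:33 PM UTC.
Meridia is UTC+3:00, so local arrival = 5:33 PM + 3:00 = 8:33 PM on Jan 6.

8:33 PM on January 6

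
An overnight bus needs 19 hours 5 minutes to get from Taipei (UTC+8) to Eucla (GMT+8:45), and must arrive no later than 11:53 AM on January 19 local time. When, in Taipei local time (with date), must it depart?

4:03 PM on Jan 18

Target arrival in UTC: 11:53 AM − 8:45 = 3:08 AM on Jan 19.
Subtract 19 hours 5 minutes → departure 8:03 AM UTC on Jan 18.
Taipei is UTC+8:00: 8:03 AM + 8:00 = 4:03 PM on Jan 18.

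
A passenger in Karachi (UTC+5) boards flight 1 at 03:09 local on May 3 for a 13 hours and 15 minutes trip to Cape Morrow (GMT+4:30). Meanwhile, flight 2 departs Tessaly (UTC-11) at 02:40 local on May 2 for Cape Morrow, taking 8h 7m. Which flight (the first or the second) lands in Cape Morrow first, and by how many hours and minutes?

Flight 1 in UTC: 03:09 − 5:00 = 22:09 on May 2.
+13 hours and 15 minutes → arrive 11:24 UTC on May 3.
Flight 2 in UTC: 02:40 + 11:00 = 13:40 on May 2.
+8 hours 7 minutes → arrive 21:47 UTC on May 2.
Flight 2 lands earlier by 13 hours 37 minutes.

the second, by 13 hours 37 minutes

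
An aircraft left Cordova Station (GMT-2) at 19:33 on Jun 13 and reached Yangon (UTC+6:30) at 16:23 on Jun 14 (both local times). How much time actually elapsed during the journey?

Departure in UTC: 19:33 + 2:00 = 21:33 on Jun 13.
Arrival in UTC: 16:23 − 6:30 = 09:53 on Jun 14.
Elapsed = 09:53 − 21:33 (+1 day) = 12 hours 20 minutes.

12 hours 20 minutes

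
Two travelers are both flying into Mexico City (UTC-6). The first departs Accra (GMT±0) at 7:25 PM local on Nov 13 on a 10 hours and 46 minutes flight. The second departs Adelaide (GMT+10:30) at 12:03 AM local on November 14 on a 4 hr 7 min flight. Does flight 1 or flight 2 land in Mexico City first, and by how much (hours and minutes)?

Flight 1 departs at 7:25 PM UTC (Nov 13).
+10 hours 46 minutes → arrive 6:11 AM UTC on Nov 14.
Flight 2 in UTC: 12:03 AM − 10:30 = 1:33 PM on Nov 13.
+4 hours and 7 minutes → arrive 5:40 PM UTC on Nov 13.
Flight 2 lands earlier by 12 hours 31 minutes.

the second, by 12 hours 31 minutes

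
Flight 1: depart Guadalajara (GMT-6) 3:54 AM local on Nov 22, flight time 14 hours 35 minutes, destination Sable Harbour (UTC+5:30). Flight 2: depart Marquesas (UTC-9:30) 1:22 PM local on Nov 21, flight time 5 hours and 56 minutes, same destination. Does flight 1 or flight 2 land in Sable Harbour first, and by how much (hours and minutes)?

the second, by 19 hours 41 minutes

Flight 1 in UTC: 3:54 AM + 6:00 = 9:54 AM on Nov 22.
+14 hours 35 minutes → arrive 12:29 AM UTC on Nov 23.
Flight 2 in UTC: 1:22 PM + 9:30 = 10:52 PM on Nov 21.
+5 hours 56 minutes → arrive 4:48 AM UTC on Nov 22.
Flight 2 lands earlier by 19 hours 41 minutes.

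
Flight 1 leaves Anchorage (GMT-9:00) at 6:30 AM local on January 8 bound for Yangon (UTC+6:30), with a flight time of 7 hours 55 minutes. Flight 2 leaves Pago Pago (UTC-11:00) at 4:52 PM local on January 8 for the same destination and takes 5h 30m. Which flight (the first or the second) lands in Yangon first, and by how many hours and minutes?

the first, by 9 hours 57 minutes

Flight 1 in UTC: 6:30 AM + 9:00 = 3:30 PM on Jan 8.
+7 hours 55 minutes → arrive 11:25 PM UTC on Jan 8.
Flight 2 in UTC: 4:52 PM + 11:00 = 3:52 AM on Jan 9.
+5 hours and 30 minutes → arrive 9:22 AM UTC on Jan 9.
Flight 1 lands earlier by 9 hours 57 minutes.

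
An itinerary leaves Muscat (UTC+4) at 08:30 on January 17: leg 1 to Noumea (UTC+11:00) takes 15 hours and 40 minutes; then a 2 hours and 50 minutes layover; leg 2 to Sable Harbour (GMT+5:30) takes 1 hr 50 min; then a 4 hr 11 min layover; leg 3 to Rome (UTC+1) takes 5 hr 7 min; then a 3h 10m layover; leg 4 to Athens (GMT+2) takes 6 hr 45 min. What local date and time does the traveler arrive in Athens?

Convert departure to UTC: 08:30 − 4:00 = 04:30 UTC on Jan 17.
Add 15 hours 40 minutes leg 1 → 20:10 UTC.
Add 2 hours and 50 minutes layover in Noumea → 23:00 UTC.
Add 1 hour 50 minutes leg 2 → 00:50 UTC (Jan 18).
Add 4 hours 11 minutes layover in Sable Harbour → 05:01 UTC.
Add 5 hours and 7 minutes leg 3 → 10:08 UTC.
Add 3 hours 10 minutes layover in Rome → 13:18 UTC.
Add 6 hours 45 minutes leg 4 → 20:03 UTC.
Athens is UTC+2:00, so local arrival = 20:03 + 2:00 = 22:03 on Jan 18.

22:03 on January 18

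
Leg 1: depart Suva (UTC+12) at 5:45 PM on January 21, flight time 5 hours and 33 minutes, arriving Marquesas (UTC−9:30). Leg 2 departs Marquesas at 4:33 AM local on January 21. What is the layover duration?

2 hours 45 minutes

Convert departure to UTC: 5:45 PM − 12:00 = 5:45 AM UTC on Jan 21.
Add 5 hours and 33 minutes flight time → 11:18 AM UTC.
Marquesas is UTC−9:30, so local arrival = 11:18 AM − 9:30 = 1:48 AM on Jan 21.
Layover = 4:33 AM − 1:48 AM = 2 hours 45 minutes.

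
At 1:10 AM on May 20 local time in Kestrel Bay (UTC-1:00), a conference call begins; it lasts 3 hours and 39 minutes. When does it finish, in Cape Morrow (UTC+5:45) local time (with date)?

11:34 AM on May 20

Convert start to UTC: 1:10 AM + 1:00 = 2:10 AM UTC on May 20.
Add 3 hours and 39 minutes duration → 5:49 AM UTC.
Cape Morrow is UTC+5:45, so local end time = 5:49 AM + 5:45 = 11:34 AM on May 20.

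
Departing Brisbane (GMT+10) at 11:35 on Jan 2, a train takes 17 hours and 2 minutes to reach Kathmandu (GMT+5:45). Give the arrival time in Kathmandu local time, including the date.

00:22 on Jan 3

Convert departure to UTC: 11:35 − 10:00 = 01:35 UTC on Jan 2.
Add 17 hours and 2 minutes travel time → 18:37 UTC.
Kathmandu is UTC+5:45, so local arrival = 18:37 + 5:45 = 00:22 on Jan 3.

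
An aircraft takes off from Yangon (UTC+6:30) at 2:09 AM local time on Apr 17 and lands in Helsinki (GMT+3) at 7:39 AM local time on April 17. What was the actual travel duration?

Departure in UTC: 2:09 AM − 6:30 = 7:39 PM on Apr 16.
Arrival in UTC: 7:39 AM − 3:00 = 4:39 AM on Apr 17.
Elapsed = 4:39 AM − 7:39 PM (+1 day) = 9 hours.

9 hours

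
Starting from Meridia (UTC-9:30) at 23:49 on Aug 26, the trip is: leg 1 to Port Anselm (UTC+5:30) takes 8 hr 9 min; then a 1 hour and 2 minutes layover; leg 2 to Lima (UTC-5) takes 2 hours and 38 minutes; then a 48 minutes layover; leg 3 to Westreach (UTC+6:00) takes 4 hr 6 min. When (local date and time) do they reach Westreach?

Convert departure to UTC: 23:49 + 9:30 = 09:19 UTC on Aug 27.
Add 8 hours and 9 minutes leg 1 → 17:28 UTC.
Add 1 hour and 2 minutes layover in Port Anselm → 18:30 UTC.
Add 2 hours and 38 minutes leg 2 → 21:08 UTC.
Add 48 minutes layover in Lima → 21:56 UTC.
Add 4 hours 6 minutes leg 3 → 02:02 UTC (Aug 28).
Westreach is UTC+6:00, so local arrival = 02:02 + 6:00 = 08:02 on Aug 28.

08:02 on August 28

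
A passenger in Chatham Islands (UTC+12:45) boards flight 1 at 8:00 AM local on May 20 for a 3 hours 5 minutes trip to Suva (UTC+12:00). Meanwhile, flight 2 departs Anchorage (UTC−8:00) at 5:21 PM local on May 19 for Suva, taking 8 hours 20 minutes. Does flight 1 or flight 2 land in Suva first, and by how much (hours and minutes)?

Flight 1 in UTC: 8:00 AM − 12:45 = 7:15 PM on May 19.
+3 hours 5 minutes → arrive 10:20 PM UTC on May 19.
Flight 2 in UTC: 5:21 PM + 8:00 = 1:21 AM on May 20.
+8 hours and 20 minutes → arrive 9:41 AM UTC on May 20.
Flight 1 lands earlier by 11 hours 21 minutes.

the first, by 11 hours 21 minutes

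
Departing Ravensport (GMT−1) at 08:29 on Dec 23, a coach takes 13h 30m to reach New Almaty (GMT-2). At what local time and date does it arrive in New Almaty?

20:59 on Dec 23

Convert departure to UTC: 08:29 + 1:00 = 09:29 UTC on Dec 23.
Add 13 hours and 30 minutes travel time → 22:59 UTC.
New Almaty is UTC−2:00, so local arrival = 22:59 − 2:00 = 20:59 on Dec 23.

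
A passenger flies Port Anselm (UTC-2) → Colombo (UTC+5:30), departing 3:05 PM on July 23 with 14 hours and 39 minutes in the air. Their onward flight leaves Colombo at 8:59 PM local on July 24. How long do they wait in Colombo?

7 hours 45 minutes

Convert departure to UTC: 3:05 PM + 2:00 = 5:05 PM UTC on Jul 23.
Add 14 hours 39 minutes flight time → 7:44 AM UTC (Jul 24).
Colombo is UTC+5:30, so local arrival = 7:44 AM + 5:30 = 1:14 PM on Jul 24.
Layover = 8:59 PM − 1:14 PM = 7 hours 45 minutes.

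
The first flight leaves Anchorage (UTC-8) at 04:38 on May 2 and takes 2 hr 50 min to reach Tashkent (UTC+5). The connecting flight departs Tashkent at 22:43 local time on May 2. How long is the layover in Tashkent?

2 hours 15 minutes

Convert departure to UTC: 04:38 + 8:00 = 12:38 UTC on May 2.
Add 2 hours and 50 minutes flight time → 15:28 UTC.
Tashkent is UTC+5:00, so local arrival = 15:28 + 5:00 = 20:28 on May 2.
Layover = 22:43 − 20:28 = 2 hours 15 minutes.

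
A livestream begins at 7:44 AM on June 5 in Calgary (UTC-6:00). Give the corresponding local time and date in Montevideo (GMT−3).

Montevideo is 3:00 ahead of Calgary.
Shift by the zone difference: 7:44 AM + 3:00 = 10:44 AM on Jun 5 in Montevideo.

10:44 AM on June 5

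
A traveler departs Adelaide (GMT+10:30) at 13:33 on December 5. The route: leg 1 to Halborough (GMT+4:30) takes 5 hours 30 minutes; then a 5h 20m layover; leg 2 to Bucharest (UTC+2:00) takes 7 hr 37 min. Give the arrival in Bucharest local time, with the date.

Convert departure to UTC: 13:33 − 10:30 = 03:03 UTC on Dec 5.
Add 5 hours and 30 minutes leg 1 → 08:33 UTC.
Add 5 hours and 20 minutes layover in Halborough → 13:53 UTC.
Add 7 hours 37 minutes leg 2 → 21:30 UTC.
Bucharest is UTC+2:00, so local arrival = 21:30 + 2:00 = 23:30 on Dec 5.

23:30 on Dec 5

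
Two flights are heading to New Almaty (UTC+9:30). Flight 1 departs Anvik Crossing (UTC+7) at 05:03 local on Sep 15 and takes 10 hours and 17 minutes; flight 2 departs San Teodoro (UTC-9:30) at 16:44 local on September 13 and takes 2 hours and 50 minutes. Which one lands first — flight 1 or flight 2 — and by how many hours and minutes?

the second, by 27 hours 16 minutes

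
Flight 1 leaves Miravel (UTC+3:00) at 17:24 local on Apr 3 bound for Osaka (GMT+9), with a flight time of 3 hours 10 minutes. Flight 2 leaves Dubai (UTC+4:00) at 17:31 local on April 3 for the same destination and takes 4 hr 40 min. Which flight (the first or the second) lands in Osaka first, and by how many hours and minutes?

the first, by 37 minutes

Flight 1 in UTC: 17:24 − 3:00 = 14:24 on Apr 3.
+3 hours 10 minutes → arrive 17:34 UTC on Apr 3.
Flight 2 in UTC: 17:31 − 4:00 = 13:31 on Apr 3.
+4 hours 40 minutes → arrive 18:11 UTC on Apr 3.
Flight 1 lands earlier by 37 minutes.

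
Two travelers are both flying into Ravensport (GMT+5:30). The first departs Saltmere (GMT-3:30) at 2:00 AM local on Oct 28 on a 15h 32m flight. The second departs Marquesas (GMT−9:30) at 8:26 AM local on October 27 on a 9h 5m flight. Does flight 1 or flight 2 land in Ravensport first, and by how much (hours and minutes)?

the second, by 18 hours 1 minute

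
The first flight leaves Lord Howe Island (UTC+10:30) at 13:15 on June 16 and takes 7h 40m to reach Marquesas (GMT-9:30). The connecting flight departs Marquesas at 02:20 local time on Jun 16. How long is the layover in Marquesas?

1 hour 25 minutes

Convert departure to UTC: 13:15 − 10:30 = 02:45 UTC on Jun 16.
Add 7 hours and 40 minutes flight time → 10:25 UTC.
Marquesas is UTC−9:30, so local arrival = 10:25 − 9:30 = 00:55 on Jun 16.
Layover = 02:20 − 00:55 = 1 hour 25 minutes.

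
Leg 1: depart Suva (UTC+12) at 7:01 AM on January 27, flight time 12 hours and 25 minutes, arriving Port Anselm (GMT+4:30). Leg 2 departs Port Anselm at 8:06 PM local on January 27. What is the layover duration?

Convert departure to UTC: 7:01 AM − 12:00 = 7:01 PM UTC on Jan 26.
Add 12 hours 25 minutes flight time → 7:26 AM UTC (Jan 27).
Port Anselm is UTC+4:30, so local arrival = 7:26 AM + 4:30 = 11:56 AM on Jan 27.
Layover = 8:06 PM − 11:56 AM = 8 hours 10 minutes.

8 hours 10 minutes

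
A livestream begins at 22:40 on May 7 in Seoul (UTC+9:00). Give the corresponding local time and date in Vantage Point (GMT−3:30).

In UTC: 22:40 − 9:00 = 13:40 on May 7.
Vantage Point is UTC−3:30: 13:40 − 3:30 = 10:10 on May 7.

10:10 on May 7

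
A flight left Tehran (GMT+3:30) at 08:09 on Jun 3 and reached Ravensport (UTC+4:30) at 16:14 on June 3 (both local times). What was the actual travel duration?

7 hours 5 minutes

Departure in UTC: 08:09 − 3:30 = 04:39 on Jun 3.
Arrival in UTC: 16:14 − 4:30 = 11:44 on Jun 3.
Elapsed = 11:44 − 04:39 = 7 hours 5 minutes.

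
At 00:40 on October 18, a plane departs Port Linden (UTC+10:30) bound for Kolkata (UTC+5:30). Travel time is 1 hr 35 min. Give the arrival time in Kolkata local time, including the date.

Convert departure to UTC: 00:40 − 10:30 = 14:10 UTC on Oct 17.
Add 1 hour 35 minutes travel time → 15:45 UTC.
Kolkata is UTC+5:30, so local arrival = 15:45 + 5:30 = 21:15 on Oct 17.

21:15 on October 17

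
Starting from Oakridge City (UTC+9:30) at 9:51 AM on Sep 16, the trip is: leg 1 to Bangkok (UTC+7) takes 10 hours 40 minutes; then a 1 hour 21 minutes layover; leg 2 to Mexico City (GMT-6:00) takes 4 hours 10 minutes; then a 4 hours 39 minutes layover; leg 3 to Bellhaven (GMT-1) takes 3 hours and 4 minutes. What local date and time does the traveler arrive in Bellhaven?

11:15 PM on Sep 16

Convert departure to UTC: 9:51 AM − 9:30 = 12:21 AM UTC on Sep 16.
Add 10 hours and 40 minutes leg 1 → 11:01 AM UTC.
Add 1 hour 21 minutes layover in Bangkok → 12:22 PM UTC.
Add 4 hours 10 minutes leg 2 → 4:32 PM UTC.
Add 4 hours and 39 minutes layover in Mexico City → 9:11 PM UTC.
Add 3 hours and 4 minutes leg 3 → 12:15 AM UTC (Sep 17).
Bellhaven is UTC−1:00, so local arrival = 12:15 AM − 1:00 = 11:15 PM on Sep 16.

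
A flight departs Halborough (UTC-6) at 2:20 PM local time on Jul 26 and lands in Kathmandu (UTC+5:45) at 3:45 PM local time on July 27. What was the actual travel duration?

13 hours 40 minutes

Departure in UTC: 2:20 PM + 6:00 = 8:20 PM on Jul 26.
Arrival in UTC: 3:45 PM − 5:45 = 10:00 AM on Jul 27.
Elapsed = 10:00 AM − 8:20 PM (+1 day) = 13 hours 40 minutes.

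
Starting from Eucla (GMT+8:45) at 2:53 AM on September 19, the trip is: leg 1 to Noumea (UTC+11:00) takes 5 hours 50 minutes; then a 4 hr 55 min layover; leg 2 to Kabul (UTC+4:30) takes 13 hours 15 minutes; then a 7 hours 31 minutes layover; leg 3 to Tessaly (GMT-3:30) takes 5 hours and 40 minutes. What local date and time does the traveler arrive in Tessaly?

Convert departure to UTC: 2:53 AM − 8:45 = 6:08 PM UTC on Sep 18.
Add 5 hours and 50 minutes leg 1 → 11:58 PM UTC.
Add 4 hours and 55 minutes layover in Noumea → 4:53 AM UTC (Sep 19).
Add 13 hours and 15 minutes leg 2 → 6:08 PM UTC.
Add 7 hours 31 minutes layover in Kabul → 1:39 AM UTC (Sep 20).
Add 5 hours 40 minutes leg 3 → 7:19 AM UTC.
Tessaly is UTC−3:30, so local arrival = 7:19 AM − 3:30 = 3:49 AM on Sep 20.

3:49 AM on September 20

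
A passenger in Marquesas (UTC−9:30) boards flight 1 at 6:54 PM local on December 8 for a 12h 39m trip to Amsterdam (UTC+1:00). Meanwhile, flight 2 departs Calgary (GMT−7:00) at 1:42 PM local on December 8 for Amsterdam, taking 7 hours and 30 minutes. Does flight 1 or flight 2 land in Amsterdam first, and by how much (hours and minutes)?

the second, by 12 hours 51 minutes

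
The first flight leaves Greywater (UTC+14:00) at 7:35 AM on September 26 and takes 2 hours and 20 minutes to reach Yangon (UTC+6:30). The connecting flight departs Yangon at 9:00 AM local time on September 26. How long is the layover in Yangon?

6 hours 35 minutes

Convert departure to UTC: 7:35 AM − 14:00 = 5:35 PM UTC on Sep 25.
Add 2 hours 20 minutes flight time → 7:55 PM UTC.
Yangon is UTC+6:30, so local arrival = 7:55 PM + 6:30 = 2:25 AM on Sep 26.
Layover = 9:00 AM − 2:25 AM = 6 hours 35 minutes.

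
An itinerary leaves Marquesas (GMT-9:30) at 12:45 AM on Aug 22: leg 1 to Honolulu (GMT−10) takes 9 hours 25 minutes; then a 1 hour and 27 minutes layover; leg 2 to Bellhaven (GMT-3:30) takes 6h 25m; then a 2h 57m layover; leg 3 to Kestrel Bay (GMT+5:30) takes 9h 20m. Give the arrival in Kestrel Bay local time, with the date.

9:19 PM on August 23

Convert departure to UTC: 12:45 AM + 9:30 = 10:15 AM UTC on Aug 22.
Add 9 hours and 25 minutes leg 1 → 7:40 PM UTC.
Add 1 hour and 27 minutes layover in Honolulu → 9:07 PM UTC.
Add 6 hours 25 minutes leg 2 → 3:32 AM UTC (Aug 23).
Add 2 hours 57 minutes layover in Bellhaven → 6:29 AM UTC.
Add 9 hours 20 minutes leg 3 → 3:49 PM UTC.
Kestrel Bay is UTC+5:30, so local arrival = 3:49 PM + 5:30 = 9:19 PM on Aug 23.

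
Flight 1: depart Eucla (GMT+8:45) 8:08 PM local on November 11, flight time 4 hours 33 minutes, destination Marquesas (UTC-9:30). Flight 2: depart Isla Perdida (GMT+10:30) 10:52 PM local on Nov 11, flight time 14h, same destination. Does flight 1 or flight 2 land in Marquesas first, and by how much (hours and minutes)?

the first, by 10 hours 26 minutes

Flight 1 in UTC: 8:08 PM − 8:45 = 11:23 AM on Nov 11.
+4 hours and 33 minutes → arrive 3:56 PM UTC on Nov 11.
Flight 2 in UTC: 10:52 PM − 10:30 = 12:22 PM on Nov 11.
+14 hours → arrive 2:22 AM UTC on Nov 12.
Flight 1 lands earlier by 10 hours 26 minutes.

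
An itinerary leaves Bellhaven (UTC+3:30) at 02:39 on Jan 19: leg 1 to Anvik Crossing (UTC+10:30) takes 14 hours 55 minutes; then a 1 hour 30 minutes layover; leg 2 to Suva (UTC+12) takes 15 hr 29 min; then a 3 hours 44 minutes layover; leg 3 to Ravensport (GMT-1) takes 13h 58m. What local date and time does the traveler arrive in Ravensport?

23:45 on Jan 20

Convert departure to UTC: 02:39 − 3:30 = 23:09 UTC on Jan 18.
Add 14 hours and 55 minutes leg 1 → 14:04 UTC (Jan 19).
Add 1 hour 30 minutes layover in Anvik Crossing → 15:34 UTC.
Add 15 hours 29 minutes leg 2 → 07:03 UTC (Jan 20).
Add 3 hours 44 minutes layover in Suva → 10:47 UTC.
Add 13 hours and 58 minutes leg 3 → 00:45 UTC (Jan 21).
Ravensport is UTC−1:00, so local arrival = 00:45 − 1:00 = 23:45 on Jan 20.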